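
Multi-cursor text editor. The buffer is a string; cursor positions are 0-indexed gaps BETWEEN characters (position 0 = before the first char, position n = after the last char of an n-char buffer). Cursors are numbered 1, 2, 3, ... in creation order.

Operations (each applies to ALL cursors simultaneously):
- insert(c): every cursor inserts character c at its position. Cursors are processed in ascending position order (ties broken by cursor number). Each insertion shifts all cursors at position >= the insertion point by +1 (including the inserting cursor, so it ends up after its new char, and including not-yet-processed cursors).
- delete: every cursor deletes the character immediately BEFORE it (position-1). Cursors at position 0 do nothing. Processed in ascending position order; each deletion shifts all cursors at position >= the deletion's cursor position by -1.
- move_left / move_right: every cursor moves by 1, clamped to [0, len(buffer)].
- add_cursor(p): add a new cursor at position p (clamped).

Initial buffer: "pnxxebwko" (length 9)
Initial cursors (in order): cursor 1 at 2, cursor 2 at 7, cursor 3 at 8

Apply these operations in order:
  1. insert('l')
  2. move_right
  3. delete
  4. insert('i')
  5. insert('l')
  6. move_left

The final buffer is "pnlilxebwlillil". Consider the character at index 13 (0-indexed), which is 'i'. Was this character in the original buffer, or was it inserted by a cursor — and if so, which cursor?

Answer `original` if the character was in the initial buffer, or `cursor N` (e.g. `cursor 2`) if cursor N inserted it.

After op 1 (insert('l')): buffer="pnlxxebwlklo" (len 12), cursors c1@3 c2@9 c3@11, authorship ..1.....2.3.
After op 2 (move_right): buffer="pnlxxebwlklo" (len 12), cursors c1@4 c2@10 c3@12, authorship ..1.....2.3.
After op 3 (delete): buffer="pnlxebwll" (len 9), cursors c1@3 c2@8 c3@9, authorship ..1....23
After op 4 (insert('i')): buffer="pnlixebwlili" (len 12), cursors c1@4 c2@10 c3@12, authorship ..11....2233
After op 5 (insert('l')): buffer="pnlilxebwlillil" (len 15), cursors c1@5 c2@12 c3@15, authorship ..111....222333
After op 6 (move_left): buffer="pnlilxebwlillil" (len 15), cursors c1@4 c2@11 c3@14, authorship ..111....222333
Authorship (.=original, N=cursor N): . . 1 1 1 . . . . 2 2 2 3 3 3
Index 13: author = 3

Answer: cursor 3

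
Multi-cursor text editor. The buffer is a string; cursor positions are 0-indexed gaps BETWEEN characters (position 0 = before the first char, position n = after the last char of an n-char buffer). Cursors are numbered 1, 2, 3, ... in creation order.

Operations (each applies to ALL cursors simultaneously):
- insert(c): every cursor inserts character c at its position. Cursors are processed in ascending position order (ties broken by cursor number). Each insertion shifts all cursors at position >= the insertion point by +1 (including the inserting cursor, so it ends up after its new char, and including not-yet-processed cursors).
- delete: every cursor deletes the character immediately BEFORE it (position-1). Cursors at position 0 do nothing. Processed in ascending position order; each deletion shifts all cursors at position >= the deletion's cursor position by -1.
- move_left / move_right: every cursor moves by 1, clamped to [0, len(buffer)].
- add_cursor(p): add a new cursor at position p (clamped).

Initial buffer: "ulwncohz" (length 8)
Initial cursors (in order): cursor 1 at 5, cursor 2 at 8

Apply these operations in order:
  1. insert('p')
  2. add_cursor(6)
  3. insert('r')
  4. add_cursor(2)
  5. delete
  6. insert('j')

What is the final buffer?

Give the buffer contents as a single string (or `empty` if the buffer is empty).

After op 1 (insert('p')): buffer="ulwncpohzp" (len 10), cursors c1@6 c2@10, authorship .....1...2
After op 2 (add_cursor(6)): buffer="ulwncpohzp" (len 10), cursors c1@6 c3@6 c2@10, authorship .....1...2
After op 3 (insert('r')): buffer="ulwncprrohzpr" (len 13), cursors c1@8 c3@8 c2@13, authorship .....113...22
After op 4 (add_cursor(2)): buffer="ulwncprrohzpr" (len 13), cursors c4@2 c1@8 c3@8 c2@13, authorship .....113...22
After op 5 (delete): buffer="uwncpohzp" (len 9), cursors c4@1 c1@5 c3@5 c2@9, authorship ....1...2
After op 6 (insert('j')): buffer="ujwncpjjohzpj" (len 13), cursors c4@2 c1@8 c3@8 c2@13, authorship .4...113...22

Answer: ujwncpjjohzpj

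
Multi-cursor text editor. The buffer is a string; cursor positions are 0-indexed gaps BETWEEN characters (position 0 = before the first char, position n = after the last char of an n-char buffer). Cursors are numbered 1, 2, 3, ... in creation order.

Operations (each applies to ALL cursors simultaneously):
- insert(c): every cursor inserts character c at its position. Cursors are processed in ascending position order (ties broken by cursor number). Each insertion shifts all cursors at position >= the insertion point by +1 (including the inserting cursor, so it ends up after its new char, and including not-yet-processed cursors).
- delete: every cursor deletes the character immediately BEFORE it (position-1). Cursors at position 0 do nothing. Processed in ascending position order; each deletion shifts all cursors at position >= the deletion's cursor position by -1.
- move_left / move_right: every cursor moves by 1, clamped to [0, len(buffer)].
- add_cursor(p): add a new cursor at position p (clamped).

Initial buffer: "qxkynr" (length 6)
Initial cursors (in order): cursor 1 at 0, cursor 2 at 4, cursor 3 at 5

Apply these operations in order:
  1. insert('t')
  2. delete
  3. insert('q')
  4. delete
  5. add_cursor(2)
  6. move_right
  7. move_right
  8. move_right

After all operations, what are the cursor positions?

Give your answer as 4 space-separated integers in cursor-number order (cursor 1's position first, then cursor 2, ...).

After op 1 (insert('t')): buffer="tqxkytntr" (len 9), cursors c1@1 c2@6 c3@8, authorship 1....2.3.
After op 2 (delete): buffer="qxkynr" (len 6), cursors c1@0 c2@4 c3@5, authorship ......
After op 3 (insert('q')): buffer="qqxkyqnqr" (len 9), cursors c1@1 c2@6 c3@8, authorship 1....2.3.
After op 4 (delete): buffer="qxkynr" (len 6), cursors c1@0 c2@4 c3@5, authorship ......
After op 5 (add_cursor(2)): buffer="qxkynr" (len 6), cursors c1@0 c4@2 c2@4 c3@5, authorship ......
After op 6 (move_right): buffer="qxkynr" (len 6), cursors c1@1 c4@3 c2@5 c3@6, authorship ......
After op 7 (move_right): buffer="qxkynr" (len 6), cursors c1@2 c4@4 c2@6 c3@6, authorship ......
After op 8 (move_right): buffer="qxkynr" (len 6), cursors c1@3 c4@5 c2@6 c3@6, authorship ......

Answer: 3 6 6 5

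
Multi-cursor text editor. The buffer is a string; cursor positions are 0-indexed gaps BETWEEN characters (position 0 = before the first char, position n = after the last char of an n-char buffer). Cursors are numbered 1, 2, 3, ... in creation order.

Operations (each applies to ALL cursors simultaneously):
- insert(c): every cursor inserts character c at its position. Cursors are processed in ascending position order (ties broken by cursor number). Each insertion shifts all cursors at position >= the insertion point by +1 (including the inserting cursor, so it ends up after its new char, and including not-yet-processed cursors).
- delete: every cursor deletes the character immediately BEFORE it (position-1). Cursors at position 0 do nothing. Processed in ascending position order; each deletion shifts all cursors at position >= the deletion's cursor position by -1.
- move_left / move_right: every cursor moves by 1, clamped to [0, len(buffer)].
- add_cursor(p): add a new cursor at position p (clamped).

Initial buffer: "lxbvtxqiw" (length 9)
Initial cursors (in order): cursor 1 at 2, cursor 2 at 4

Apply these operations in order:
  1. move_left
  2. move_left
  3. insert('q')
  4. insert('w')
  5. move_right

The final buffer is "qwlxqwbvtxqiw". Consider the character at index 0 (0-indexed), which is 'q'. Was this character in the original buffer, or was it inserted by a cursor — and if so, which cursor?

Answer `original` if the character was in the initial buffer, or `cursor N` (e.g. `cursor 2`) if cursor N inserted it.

After op 1 (move_left): buffer="lxbvtxqiw" (len 9), cursors c1@1 c2@3, authorship .........
After op 2 (move_left): buffer="lxbvtxqiw" (len 9), cursors c1@0 c2@2, authorship .........
After op 3 (insert('q')): buffer="qlxqbvtxqiw" (len 11), cursors c1@1 c2@4, authorship 1..2.......
After op 4 (insert('w')): buffer="qwlxqwbvtxqiw" (len 13), cursors c1@2 c2@6, authorship 11..22.......
After op 5 (move_right): buffer="qwlxqwbvtxqiw" (len 13), cursors c1@3 c2@7, authorship 11..22.......
Authorship (.=original, N=cursor N): 1 1 . . 2 2 . . . . . . .
Index 0: author = 1

Answer: cursor 1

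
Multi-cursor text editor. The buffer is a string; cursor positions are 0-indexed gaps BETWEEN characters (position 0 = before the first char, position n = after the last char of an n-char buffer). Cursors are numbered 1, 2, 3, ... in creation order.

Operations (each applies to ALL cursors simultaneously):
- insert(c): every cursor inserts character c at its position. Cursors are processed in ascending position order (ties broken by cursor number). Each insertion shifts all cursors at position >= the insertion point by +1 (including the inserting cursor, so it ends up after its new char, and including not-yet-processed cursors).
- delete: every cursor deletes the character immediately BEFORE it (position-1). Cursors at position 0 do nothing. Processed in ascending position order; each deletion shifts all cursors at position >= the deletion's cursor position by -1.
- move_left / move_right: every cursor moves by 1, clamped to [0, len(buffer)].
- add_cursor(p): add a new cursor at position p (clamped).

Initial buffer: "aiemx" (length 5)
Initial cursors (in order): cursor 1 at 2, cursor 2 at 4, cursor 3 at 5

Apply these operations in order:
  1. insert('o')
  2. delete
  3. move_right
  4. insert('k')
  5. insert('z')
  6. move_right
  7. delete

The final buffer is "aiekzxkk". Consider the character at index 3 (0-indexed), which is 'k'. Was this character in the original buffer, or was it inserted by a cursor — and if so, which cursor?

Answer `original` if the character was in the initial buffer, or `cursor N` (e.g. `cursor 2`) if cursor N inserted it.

After op 1 (insert('o')): buffer="aioemoxo" (len 8), cursors c1@3 c2@6 c3@8, authorship ..1..2.3
After op 2 (delete): buffer="aiemx" (len 5), cursors c1@2 c2@4 c3@5, authorship .....
After op 3 (move_right): buffer="aiemx" (len 5), cursors c1@3 c2@5 c3@5, authorship .....
After op 4 (insert('k')): buffer="aiekmxkk" (len 8), cursors c1@4 c2@8 c3@8, authorship ...1..23
After op 5 (insert('z')): buffer="aiekzmxkkzz" (len 11), cursors c1@5 c2@11 c3@11, authorship ...11..2323
After op 6 (move_right): buffer="aiekzmxkkzz" (len 11), cursors c1@6 c2@11 c3@11, authorship ...11..2323
After op 7 (delete): buffer="aiekzxkk" (len 8), cursors c1@5 c2@8 c3@8, authorship ...11.23
Authorship (.=original, N=cursor N): . . . 1 1 . 2 3
Index 3: author = 1

Answer: cursor 1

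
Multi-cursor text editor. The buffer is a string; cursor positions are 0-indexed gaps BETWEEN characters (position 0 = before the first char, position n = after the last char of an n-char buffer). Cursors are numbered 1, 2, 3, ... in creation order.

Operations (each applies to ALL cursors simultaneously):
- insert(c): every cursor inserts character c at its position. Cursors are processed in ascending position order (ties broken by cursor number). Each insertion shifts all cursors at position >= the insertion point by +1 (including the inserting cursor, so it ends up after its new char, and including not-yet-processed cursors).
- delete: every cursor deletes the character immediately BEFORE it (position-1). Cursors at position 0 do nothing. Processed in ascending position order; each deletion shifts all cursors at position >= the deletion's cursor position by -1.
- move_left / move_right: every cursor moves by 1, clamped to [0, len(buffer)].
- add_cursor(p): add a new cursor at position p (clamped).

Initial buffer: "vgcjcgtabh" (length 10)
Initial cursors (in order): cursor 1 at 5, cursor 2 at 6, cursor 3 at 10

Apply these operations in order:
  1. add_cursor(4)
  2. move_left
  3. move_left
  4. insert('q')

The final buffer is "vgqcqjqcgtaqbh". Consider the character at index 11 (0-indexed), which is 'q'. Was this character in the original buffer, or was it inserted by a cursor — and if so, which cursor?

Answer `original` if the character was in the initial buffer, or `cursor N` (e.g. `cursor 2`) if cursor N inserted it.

After op 1 (add_cursor(4)): buffer="vgcjcgtabh" (len 10), cursors c4@4 c1@5 c2@6 c3@10, authorship ..........
After op 2 (move_left): buffer="vgcjcgtabh" (len 10), cursors c4@3 c1@4 c2@5 c3@9, authorship ..........
After op 3 (move_left): buffer="vgcjcgtabh" (len 10), cursors c4@2 c1@3 c2@4 c3@8, authorship ..........
After op 4 (insert('q')): buffer="vgqcqjqcgtaqbh" (len 14), cursors c4@3 c1@5 c2@7 c3@12, authorship ..4.1.2....3..
Authorship (.=original, N=cursor N): . . 4 . 1 . 2 . . . . 3 . .
Index 11: author = 3

Answer: cursor 3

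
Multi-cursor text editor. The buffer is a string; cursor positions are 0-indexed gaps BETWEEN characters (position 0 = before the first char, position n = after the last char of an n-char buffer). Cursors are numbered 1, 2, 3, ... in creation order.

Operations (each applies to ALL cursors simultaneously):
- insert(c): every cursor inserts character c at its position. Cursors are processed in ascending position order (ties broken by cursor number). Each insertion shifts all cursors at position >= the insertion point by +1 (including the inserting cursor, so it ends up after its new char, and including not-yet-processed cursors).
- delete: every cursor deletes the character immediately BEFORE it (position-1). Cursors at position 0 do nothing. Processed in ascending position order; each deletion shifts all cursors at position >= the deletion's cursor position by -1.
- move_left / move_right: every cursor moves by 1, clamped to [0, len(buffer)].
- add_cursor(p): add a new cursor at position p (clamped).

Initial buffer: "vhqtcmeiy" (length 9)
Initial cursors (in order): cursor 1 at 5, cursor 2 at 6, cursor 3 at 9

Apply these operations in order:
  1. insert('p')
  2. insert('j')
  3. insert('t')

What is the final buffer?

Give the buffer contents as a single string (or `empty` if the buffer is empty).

Answer: vhqtcpjtmpjteiypjt

Derivation:
After op 1 (insert('p')): buffer="vhqtcpmpeiyp" (len 12), cursors c1@6 c2@8 c3@12, authorship .....1.2...3
After op 2 (insert('j')): buffer="vhqtcpjmpjeiypj" (len 15), cursors c1@7 c2@10 c3@15, authorship .....11.22...33
After op 3 (insert('t')): buffer="vhqtcpjtmpjteiypjt" (len 18), cursors c1@8 c2@12 c3@18, authorship .....111.222...333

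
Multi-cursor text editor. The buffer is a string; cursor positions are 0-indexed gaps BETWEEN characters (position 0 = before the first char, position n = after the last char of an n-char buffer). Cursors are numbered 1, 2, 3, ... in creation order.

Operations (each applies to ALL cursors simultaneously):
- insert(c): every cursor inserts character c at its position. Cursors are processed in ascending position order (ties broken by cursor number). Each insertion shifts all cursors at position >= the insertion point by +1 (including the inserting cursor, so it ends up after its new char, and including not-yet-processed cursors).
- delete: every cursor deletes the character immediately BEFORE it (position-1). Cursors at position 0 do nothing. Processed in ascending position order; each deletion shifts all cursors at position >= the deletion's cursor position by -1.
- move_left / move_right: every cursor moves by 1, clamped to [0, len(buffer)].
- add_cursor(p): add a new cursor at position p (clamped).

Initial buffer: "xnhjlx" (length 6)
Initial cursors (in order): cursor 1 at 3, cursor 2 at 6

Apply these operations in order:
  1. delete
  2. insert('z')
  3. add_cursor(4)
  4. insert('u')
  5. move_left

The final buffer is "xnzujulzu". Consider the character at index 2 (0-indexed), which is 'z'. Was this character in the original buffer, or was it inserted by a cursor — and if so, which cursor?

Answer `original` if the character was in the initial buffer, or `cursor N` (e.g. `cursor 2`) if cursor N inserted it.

After op 1 (delete): buffer="xnjl" (len 4), cursors c1@2 c2@4, authorship ....
After op 2 (insert('z')): buffer="xnzjlz" (len 6), cursors c1@3 c2@6, authorship ..1..2
After op 3 (add_cursor(4)): buffer="xnzjlz" (len 6), cursors c1@3 c3@4 c2@6, authorship ..1..2
After op 4 (insert('u')): buffer="xnzujulzu" (len 9), cursors c1@4 c3@6 c2@9, authorship ..11.3.22
After op 5 (move_left): buffer="xnzujulzu" (len 9), cursors c1@3 c3@5 c2@8, authorship ..11.3.22
Authorship (.=original, N=cursor N): . . 1 1 . 3 . 2 2
Index 2: author = 1

Answer: cursor 1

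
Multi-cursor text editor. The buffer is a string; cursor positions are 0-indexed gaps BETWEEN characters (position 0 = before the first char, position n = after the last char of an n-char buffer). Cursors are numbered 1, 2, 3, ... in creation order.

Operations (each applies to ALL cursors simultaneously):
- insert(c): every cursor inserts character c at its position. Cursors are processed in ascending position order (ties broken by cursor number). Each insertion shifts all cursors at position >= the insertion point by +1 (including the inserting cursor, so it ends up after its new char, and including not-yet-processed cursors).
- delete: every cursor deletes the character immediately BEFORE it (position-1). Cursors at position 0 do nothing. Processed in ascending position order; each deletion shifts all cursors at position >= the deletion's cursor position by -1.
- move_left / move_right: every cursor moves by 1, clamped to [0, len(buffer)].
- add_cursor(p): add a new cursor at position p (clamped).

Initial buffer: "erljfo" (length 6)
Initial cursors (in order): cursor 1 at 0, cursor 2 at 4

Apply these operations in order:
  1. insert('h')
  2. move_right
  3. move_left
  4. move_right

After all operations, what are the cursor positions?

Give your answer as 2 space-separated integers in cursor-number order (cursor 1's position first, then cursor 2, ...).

After op 1 (insert('h')): buffer="herljhfo" (len 8), cursors c1@1 c2@6, authorship 1....2..
After op 2 (move_right): buffer="herljhfo" (len 8), cursors c1@2 c2@7, authorship 1....2..
After op 3 (move_left): buffer="herljhfo" (len 8), cursors c1@1 c2@6, authorship 1....2..
After op 4 (move_right): buffer="herljhfo" (len 8), cursors c1@2 c2@7, authorship 1....2..

Answer: 2 7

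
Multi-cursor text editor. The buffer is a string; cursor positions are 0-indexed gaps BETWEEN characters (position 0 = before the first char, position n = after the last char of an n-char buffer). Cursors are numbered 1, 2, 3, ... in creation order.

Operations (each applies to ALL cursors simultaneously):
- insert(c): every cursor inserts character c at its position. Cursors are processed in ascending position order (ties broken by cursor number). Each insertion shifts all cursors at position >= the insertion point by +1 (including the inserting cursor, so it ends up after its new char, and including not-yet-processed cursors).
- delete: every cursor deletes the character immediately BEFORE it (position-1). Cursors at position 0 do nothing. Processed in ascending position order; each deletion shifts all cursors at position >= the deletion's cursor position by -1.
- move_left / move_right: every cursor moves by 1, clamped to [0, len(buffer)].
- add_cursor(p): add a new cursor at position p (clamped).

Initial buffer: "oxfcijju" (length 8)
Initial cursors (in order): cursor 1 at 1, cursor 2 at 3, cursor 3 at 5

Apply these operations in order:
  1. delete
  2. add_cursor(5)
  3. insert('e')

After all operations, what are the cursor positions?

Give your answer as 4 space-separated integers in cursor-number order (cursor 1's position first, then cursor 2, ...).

After op 1 (delete): buffer="xcjju" (len 5), cursors c1@0 c2@1 c3@2, authorship .....
After op 2 (add_cursor(5)): buffer="xcjju" (len 5), cursors c1@0 c2@1 c3@2 c4@5, authorship .....
After op 3 (insert('e')): buffer="execejjue" (len 9), cursors c1@1 c2@3 c3@5 c4@9, authorship 1.2.3...4

Answer: 1 3 5 9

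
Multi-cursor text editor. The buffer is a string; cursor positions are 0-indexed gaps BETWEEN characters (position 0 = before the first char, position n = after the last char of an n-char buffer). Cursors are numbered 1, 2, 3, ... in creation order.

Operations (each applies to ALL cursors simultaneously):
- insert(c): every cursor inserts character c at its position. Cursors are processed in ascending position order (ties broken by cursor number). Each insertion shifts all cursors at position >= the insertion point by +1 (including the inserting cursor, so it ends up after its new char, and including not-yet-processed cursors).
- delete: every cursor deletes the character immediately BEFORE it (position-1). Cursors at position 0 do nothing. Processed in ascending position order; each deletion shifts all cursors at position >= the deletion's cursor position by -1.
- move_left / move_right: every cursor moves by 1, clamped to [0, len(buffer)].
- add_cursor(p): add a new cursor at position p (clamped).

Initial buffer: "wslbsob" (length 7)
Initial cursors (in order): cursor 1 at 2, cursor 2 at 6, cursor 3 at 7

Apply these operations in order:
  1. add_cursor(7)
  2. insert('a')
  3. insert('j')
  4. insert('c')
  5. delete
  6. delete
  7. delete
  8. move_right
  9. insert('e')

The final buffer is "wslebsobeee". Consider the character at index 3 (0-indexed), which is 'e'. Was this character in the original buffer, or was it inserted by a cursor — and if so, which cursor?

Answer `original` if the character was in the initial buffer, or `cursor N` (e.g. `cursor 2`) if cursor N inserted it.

Answer: cursor 1

Derivation:
After op 1 (add_cursor(7)): buffer="wslbsob" (len 7), cursors c1@2 c2@6 c3@7 c4@7, authorship .......
After op 2 (insert('a')): buffer="wsalbsoabaa" (len 11), cursors c1@3 c2@8 c3@11 c4@11, authorship ..1....2.34
After op 3 (insert('j')): buffer="wsajlbsoajbaajj" (len 15), cursors c1@4 c2@10 c3@15 c4@15, authorship ..11....22.3434
After op 4 (insert('c')): buffer="wsajclbsoajcbaajjcc" (len 19), cursors c1@5 c2@12 c3@19 c4@19, authorship ..111....222.343434
After op 5 (delete): buffer="wsajlbsoajbaajj" (len 15), cursors c1@4 c2@10 c3@15 c4@15, authorship ..11....22.3434
After op 6 (delete): buffer="wsalbsoabaa" (len 11), cursors c1@3 c2@8 c3@11 c4@11, authorship ..1....2.34
After op 7 (delete): buffer="wslbsob" (len 7), cursors c1@2 c2@6 c3@7 c4@7, authorship .......
After op 8 (move_right): buffer="wslbsob" (len 7), cursors c1@3 c2@7 c3@7 c4@7, authorship .......
After op 9 (insert('e')): buffer="wslebsobeee" (len 11), cursors c1@4 c2@11 c3@11 c4@11, authorship ...1....234
Authorship (.=original, N=cursor N): . . . 1 . . . . 2 3 4
Index 3: author = 1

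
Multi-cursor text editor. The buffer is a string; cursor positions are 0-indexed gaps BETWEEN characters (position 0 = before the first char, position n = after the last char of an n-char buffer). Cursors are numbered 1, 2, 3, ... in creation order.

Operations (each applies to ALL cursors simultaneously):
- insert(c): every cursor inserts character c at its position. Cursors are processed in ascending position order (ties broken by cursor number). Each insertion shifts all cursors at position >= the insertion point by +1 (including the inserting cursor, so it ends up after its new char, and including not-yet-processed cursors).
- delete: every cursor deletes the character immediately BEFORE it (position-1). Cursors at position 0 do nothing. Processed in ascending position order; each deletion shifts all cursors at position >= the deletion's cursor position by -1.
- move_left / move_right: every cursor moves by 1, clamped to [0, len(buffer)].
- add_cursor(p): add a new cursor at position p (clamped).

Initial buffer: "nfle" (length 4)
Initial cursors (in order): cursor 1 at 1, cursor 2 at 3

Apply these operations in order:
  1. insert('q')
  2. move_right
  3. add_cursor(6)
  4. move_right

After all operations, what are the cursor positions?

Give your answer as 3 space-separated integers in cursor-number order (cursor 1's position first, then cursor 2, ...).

After op 1 (insert('q')): buffer="nqflqe" (len 6), cursors c1@2 c2@5, authorship .1..2.
After op 2 (move_right): buffer="nqflqe" (len 6), cursors c1@3 c2@6, authorship .1..2.
After op 3 (add_cursor(6)): buffer="nqflqe" (len 6), cursors c1@3 c2@6 c3@6, authorship .1..2.
After op 4 (move_right): buffer="nqflqe" (len 6), cursors c1@4 c2@6 c3@6, authorship .1..2.

Answer: 4 6 6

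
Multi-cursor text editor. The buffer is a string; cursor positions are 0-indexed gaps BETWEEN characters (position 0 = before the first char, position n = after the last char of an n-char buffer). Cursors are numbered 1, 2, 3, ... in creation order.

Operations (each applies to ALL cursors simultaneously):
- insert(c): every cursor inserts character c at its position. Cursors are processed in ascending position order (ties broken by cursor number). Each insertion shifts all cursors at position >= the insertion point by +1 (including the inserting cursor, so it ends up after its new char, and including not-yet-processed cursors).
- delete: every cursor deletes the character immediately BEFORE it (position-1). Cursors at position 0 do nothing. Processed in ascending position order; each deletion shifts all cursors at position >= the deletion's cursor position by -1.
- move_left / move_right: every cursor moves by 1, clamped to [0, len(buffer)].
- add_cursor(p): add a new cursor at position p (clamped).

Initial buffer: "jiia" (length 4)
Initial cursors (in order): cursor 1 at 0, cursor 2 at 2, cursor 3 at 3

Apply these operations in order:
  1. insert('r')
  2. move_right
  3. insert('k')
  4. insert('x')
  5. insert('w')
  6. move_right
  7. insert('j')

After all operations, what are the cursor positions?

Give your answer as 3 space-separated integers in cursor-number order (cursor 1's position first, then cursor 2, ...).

After op 1 (insert('r')): buffer="rjirira" (len 7), cursors c1@1 c2@4 c3@6, authorship 1..2.3.
After op 2 (move_right): buffer="rjirira" (len 7), cursors c1@2 c2@5 c3@7, authorship 1..2.3.
After op 3 (insert('k')): buffer="rjkirikrak" (len 10), cursors c1@3 c2@7 c3@10, authorship 1.1.2.23.3
After op 4 (insert('x')): buffer="rjkxirikxrakx" (len 13), cursors c1@4 c2@9 c3@13, authorship 1.11.2.223.33
After op 5 (insert('w')): buffer="rjkxwirikxwrakxw" (len 16), cursors c1@5 c2@11 c3@16, authorship 1.111.2.2223.333
After op 6 (move_right): buffer="rjkxwirikxwrakxw" (len 16), cursors c1@6 c2@12 c3@16, authorship 1.111.2.2223.333
After op 7 (insert('j')): buffer="rjkxwijrikxwrjakxwj" (len 19), cursors c1@7 c2@14 c3@19, authorship 1.111.12.22232.3333

Answer: 7 14 19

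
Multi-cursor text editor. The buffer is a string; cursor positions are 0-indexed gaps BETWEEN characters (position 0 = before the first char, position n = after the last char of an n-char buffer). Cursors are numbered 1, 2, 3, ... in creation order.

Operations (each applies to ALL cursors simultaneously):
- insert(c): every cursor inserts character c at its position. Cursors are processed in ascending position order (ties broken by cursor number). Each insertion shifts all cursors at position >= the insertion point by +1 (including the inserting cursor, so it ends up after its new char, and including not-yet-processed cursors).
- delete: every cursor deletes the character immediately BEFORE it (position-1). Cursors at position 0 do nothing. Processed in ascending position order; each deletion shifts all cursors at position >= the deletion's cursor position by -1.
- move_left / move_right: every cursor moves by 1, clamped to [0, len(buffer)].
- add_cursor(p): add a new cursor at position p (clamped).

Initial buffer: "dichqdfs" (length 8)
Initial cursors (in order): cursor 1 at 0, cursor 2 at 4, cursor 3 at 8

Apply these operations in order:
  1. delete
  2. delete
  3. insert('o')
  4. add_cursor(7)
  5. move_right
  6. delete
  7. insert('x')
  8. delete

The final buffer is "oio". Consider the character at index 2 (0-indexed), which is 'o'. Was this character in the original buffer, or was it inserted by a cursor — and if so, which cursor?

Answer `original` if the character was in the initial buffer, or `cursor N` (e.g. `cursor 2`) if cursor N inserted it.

After op 1 (delete): buffer="dicqdf" (len 6), cursors c1@0 c2@3 c3@6, authorship ......
After op 2 (delete): buffer="diqd" (len 4), cursors c1@0 c2@2 c3@4, authorship ....
After op 3 (insert('o')): buffer="odioqdo" (len 7), cursors c1@1 c2@4 c3@7, authorship 1..2..3
After op 4 (add_cursor(7)): buffer="odioqdo" (len 7), cursors c1@1 c2@4 c3@7 c4@7, authorship 1..2..3
After op 5 (move_right): buffer="odioqdo" (len 7), cursors c1@2 c2@5 c3@7 c4@7, authorship 1..2..3
After op 6 (delete): buffer="oio" (len 3), cursors c1@1 c2@3 c3@3 c4@3, authorship 1.2
After op 7 (insert('x')): buffer="oxioxxx" (len 7), cursors c1@2 c2@7 c3@7 c4@7, authorship 11.2234
After op 8 (delete): buffer="oio" (len 3), cursors c1@1 c2@3 c3@3 c4@3, authorship 1.2
Authorship (.=original, N=cursor N): 1 . 2
Index 2: author = 2

Answer: cursor 2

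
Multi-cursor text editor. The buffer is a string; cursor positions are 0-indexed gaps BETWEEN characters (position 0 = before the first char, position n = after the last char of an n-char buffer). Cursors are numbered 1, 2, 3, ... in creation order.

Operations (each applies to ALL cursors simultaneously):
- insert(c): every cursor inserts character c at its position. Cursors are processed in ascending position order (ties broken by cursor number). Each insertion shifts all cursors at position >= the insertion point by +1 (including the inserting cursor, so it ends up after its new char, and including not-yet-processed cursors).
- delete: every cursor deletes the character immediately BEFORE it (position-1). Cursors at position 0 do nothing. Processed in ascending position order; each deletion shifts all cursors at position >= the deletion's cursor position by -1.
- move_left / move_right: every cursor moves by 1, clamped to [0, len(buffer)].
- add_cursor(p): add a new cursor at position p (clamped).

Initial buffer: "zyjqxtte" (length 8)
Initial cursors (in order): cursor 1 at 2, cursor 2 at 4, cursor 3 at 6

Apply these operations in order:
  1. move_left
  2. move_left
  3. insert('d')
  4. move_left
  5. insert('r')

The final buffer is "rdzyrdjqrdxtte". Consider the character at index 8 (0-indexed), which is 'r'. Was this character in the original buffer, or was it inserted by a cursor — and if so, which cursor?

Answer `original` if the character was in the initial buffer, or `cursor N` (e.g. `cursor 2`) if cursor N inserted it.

After op 1 (move_left): buffer="zyjqxtte" (len 8), cursors c1@1 c2@3 c3@5, authorship ........
After op 2 (move_left): buffer="zyjqxtte" (len 8), cursors c1@0 c2@2 c3@4, authorship ........
After op 3 (insert('d')): buffer="dzydjqdxtte" (len 11), cursors c1@1 c2@4 c3@7, authorship 1..2..3....
After op 4 (move_left): buffer="dzydjqdxtte" (len 11), cursors c1@0 c2@3 c3@6, authorship 1..2..3....
After op 5 (insert('r')): buffer="rdzyrdjqrdxtte" (len 14), cursors c1@1 c2@5 c3@9, authorship 11..22..33....
Authorship (.=original, N=cursor N): 1 1 . . 2 2 . . 3 3 . . . .
Index 8: author = 3

Answer: cursor 3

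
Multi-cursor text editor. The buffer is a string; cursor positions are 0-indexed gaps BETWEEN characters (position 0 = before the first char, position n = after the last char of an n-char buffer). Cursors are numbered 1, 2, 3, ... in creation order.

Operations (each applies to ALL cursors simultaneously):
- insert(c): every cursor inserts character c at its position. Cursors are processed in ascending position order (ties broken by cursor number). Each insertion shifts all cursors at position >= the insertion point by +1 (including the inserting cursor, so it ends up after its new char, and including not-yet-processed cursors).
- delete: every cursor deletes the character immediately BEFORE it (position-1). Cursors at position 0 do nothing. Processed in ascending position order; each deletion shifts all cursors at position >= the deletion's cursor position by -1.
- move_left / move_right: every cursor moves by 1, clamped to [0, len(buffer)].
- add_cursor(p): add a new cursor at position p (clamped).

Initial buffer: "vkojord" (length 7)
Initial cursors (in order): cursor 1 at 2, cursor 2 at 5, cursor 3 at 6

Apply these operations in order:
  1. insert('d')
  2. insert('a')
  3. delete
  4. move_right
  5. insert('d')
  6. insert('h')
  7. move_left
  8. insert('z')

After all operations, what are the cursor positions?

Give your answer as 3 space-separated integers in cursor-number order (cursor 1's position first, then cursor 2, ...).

After op 1 (insert('d')): buffer="vkdojodrdd" (len 10), cursors c1@3 c2@7 c3@9, authorship ..1...2.3.
After op 2 (insert('a')): buffer="vkdaojodardad" (len 13), cursors c1@4 c2@9 c3@12, authorship ..11...22.33.
After op 3 (delete): buffer="vkdojodrdd" (len 10), cursors c1@3 c2@7 c3@9, authorship ..1...2.3.
After op 4 (move_right): buffer="vkdojodrdd" (len 10), cursors c1@4 c2@8 c3@10, authorship ..1...2.3.
After op 5 (insert('d')): buffer="vkdodjodrdddd" (len 13), cursors c1@5 c2@10 c3@13, authorship ..1.1..2.23.3
After op 6 (insert('h')): buffer="vkdodhjodrdhdddh" (len 16), cursors c1@6 c2@12 c3@16, authorship ..1.11..2.223.33
After op 7 (move_left): buffer="vkdodhjodrdhdddh" (len 16), cursors c1@5 c2@11 c3@15, authorship ..1.11..2.223.33
After op 8 (insert('z')): buffer="vkdodzhjodrdzhdddzh" (len 19), cursors c1@6 c2@13 c3@18, authorship ..1.111..2.2223.333

Answer: 6 13 18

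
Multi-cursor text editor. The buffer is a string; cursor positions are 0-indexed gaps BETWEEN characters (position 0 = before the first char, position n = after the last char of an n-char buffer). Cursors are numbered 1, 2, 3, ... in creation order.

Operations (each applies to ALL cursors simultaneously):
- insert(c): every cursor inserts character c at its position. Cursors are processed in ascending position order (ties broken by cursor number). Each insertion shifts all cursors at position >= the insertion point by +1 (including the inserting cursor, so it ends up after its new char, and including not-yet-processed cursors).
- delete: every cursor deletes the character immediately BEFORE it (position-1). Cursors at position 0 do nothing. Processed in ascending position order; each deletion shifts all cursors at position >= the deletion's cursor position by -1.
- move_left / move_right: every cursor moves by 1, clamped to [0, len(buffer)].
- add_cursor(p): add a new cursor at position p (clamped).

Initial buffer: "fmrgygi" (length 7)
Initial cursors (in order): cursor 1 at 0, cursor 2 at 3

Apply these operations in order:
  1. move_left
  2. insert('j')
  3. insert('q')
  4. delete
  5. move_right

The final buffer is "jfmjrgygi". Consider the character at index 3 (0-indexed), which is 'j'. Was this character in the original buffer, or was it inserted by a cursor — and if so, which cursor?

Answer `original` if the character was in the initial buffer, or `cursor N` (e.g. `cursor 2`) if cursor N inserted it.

Answer: cursor 2

Derivation:
After op 1 (move_left): buffer="fmrgygi" (len 7), cursors c1@0 c2@2, authorship .......
After op 2 (insert('j')): buffer="jfmjrgygi" (len 9), cursors c1@1 c2@4, authorship 1..2.....
After op 3 (insert('q')): buffer="jqfmjqrgygi" (len 11), cursors c1@2 c2@6, authorship 11..22.....
After op 4 (delete): buffer="jfmjrgygi" (len 9), cursors c1@1 c2@4, authorship 1..2.....
After op 5 (move_right): buffer="jfmjrgygi" (len 9), cursors c1@2 c2@5, authorship 1..2.....
Authorship (.=original, N=cursor N): 1 . . 2 . . . . .
Index 3: author = 2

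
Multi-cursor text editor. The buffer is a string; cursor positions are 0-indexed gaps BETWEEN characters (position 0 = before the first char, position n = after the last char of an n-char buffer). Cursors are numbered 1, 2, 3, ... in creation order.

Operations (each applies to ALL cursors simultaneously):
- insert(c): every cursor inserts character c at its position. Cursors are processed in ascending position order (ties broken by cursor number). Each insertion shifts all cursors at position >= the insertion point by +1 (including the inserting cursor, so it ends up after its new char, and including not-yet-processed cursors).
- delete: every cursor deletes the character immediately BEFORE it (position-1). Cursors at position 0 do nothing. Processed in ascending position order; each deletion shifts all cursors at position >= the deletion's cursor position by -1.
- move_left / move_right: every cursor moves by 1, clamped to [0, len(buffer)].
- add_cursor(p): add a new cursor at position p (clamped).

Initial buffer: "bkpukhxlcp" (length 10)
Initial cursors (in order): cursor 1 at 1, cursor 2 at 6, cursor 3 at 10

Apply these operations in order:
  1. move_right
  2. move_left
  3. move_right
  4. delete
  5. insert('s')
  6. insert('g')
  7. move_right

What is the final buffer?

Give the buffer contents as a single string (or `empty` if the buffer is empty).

After op 1 (move_right): buffer="bkpukhxlcp" (len 10), cursors c1@2 c2@7 c3@10, authorship ..........
After op 2 (move_left): buffer="bkpukhxlcp" (len 10), cursors c1@1 c2@6 c3@9, authorship ..........
After op 3 (move_right): buffer="bkpukhxlcp" (len 10), cursors c1@2 c2@7 c3@10, authorship ..........
After op 4 (delete): buffer="bpukhlc" (len 7), cursors c1@1 c2@5 c3@7, authorship .......
After op 5 (insert('s')): buffer="bspukhslcs" (len 10), cursors c1@2 c2@7 c3@10, authorship .1....2..3
After op 6 (insert('g')): buffer="bsgpukhsglcsg" (len 13), cursors c1@3 c2@9 c3@13, authorship .11....22..33
After op 7 (move_right): buffer="bsgpukhsglcsg" (len 13), cursors c1@4 c2@10 c3@13, authorship .11....22..33

Answer: bsgpukhsglcsg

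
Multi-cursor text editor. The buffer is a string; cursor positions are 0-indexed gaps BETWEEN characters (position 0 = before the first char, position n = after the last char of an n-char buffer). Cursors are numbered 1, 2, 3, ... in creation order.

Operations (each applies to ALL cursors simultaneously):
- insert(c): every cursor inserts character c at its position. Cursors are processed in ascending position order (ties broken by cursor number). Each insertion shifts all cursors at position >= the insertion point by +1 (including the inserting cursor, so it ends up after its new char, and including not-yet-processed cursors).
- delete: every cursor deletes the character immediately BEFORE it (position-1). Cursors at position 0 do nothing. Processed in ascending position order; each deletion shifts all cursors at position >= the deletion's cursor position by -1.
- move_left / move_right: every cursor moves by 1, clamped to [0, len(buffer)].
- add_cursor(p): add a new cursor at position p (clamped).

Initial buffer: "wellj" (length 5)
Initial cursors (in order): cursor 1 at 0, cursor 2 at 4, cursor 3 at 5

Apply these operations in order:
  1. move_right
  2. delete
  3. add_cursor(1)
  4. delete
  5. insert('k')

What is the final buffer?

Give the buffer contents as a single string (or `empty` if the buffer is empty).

Answer: kkkk

Derivation:
After op 1 (move_right): buffer="wellj" (len 5), cursors c1@1 c2@5 c3@5, authorship .....
After op 2 (delete): buffer="el" (len 2), cursors c1@0 c2@2 c3@2, authorship ..
After op 3 (add_cursor(1)): buffer="el" (len 2), cursors c1@0 c4@1 c2@2 c3@2, authorship ..
After op 4 (delete): buffer="" (len 0), cursors c1@0 c2@0 c3@0 c4@0, authorship 
After op 5 (insert('k')): buffer="kkkk" (len 4), cursors c1@4 c2@4 c3@4 c4@4, authorship 1234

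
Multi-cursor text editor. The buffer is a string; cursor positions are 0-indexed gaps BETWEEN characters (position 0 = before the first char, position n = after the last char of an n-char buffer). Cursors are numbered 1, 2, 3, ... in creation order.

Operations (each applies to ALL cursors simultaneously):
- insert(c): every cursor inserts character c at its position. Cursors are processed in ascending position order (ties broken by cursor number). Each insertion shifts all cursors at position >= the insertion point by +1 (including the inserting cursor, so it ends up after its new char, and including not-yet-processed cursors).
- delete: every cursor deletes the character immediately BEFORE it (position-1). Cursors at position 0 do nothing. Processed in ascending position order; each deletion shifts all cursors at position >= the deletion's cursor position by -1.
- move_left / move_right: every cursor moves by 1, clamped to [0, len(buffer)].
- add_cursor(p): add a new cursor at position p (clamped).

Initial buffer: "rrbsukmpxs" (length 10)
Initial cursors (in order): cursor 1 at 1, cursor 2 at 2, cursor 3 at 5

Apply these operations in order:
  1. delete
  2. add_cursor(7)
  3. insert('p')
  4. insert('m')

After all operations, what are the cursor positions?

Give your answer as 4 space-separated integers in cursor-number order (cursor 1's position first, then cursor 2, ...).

After op 1 (delete): buffer="bskmpxs" (len 7), cursors c1@0 c2@0 c3@2, authorship .......
After op 2 (add_cursor(7)): buffer="bskmpxs" (len 7), cursors c1@0 c2@0 c3@2 c4@7, authorship .......
After op 3 (insert('p')): buffer="ppbspkmpxsp" (len 11), cursors c1@2 c2@2 c3@5 c4@11, authorship 12..3.....4
After op 4 (insert('m')): buffer="ppmmbspmkmpxspm" (len 15), cursors c1@4 c2@4 c3@8 c4@15, authorship 1212..33.....44

Answer: 4 4 8 15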